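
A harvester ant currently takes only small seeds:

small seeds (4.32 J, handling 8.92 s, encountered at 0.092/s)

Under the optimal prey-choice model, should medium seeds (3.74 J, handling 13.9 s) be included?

Yes

Intake rate on the current diet: R = (0.092×4.32) / (1 + 0.092×8.92) = 0.3974/1.821 = 0.2183 J/s.
medium seeds: E/h = 3.74/13.9 = 0.2691 J/s.
0.2691 > 0.2183, so adding medium seeds raises the average — include it.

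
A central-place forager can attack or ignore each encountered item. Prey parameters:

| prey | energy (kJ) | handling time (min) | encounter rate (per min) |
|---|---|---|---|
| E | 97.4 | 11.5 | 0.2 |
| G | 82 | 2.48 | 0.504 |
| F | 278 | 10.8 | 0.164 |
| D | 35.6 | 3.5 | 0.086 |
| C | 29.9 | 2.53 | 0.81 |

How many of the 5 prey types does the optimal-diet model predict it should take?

Rank by E/h (kJ/min): G 33.1, F 25.7, C 11.8, D 10.2, E 8.47. Include each in turn until the next type's E/h falls below the running intake rate.
Rate on top 1: 18.37. F: 25.7 > 18.37 → include.
Rate on top 2: 21.62. C: 11.8 < 21.62 → exclude; stop.
Optimal diet: G, F — 2 of 5 types.

2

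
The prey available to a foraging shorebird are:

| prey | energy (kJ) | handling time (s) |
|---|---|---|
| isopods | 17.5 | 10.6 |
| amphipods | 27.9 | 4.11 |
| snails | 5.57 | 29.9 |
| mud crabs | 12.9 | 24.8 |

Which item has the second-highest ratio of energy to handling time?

isopods

Profitability E/h (kJ/s): isopods = 17.5/10.6 = 1.65, amphipods = 27.9/4.11 = 6.79, snails = 5.57/29.9 = 0.186, mud crabs = 12.9/24.8 = 0.52.
Ranked: amphipods > isopods > mud crabs > snails.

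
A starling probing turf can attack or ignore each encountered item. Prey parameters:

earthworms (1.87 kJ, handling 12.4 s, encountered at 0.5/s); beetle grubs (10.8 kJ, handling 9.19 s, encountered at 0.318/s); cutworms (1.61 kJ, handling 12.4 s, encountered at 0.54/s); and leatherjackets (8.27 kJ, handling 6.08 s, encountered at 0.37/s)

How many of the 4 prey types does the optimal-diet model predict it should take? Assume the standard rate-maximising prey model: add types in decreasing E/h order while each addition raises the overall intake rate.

Rank by E/h (kJ/s): leatherjackets 1.36, beetle grubs 1.18, earthworms 0.151, cutworms 0.13. Include each in turn until the next type's E/h falls below the running intake rate.
Rate on top 1: 0.9416. beetle grubs: 1.18 > 0.9416 → include.
Rate on top 2: 1.052. earthworms: 0.151 < 1.052 → exclude; stop.
Optimal diet: leatherjackets, beetle grubs — 2 of 4 types.

2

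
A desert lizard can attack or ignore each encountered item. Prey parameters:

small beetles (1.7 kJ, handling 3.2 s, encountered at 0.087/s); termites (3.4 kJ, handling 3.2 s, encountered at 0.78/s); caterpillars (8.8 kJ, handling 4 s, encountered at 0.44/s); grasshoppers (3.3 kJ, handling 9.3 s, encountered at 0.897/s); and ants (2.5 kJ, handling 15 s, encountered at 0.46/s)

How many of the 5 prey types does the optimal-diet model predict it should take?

1

E/h in descending order: caterpillars 2.2, termites 1.06, small beetles 0.531, grasshoppers 0.355, ants 0.167 kJ/s. The optimal diet is the largest prefix of this list for which every included type satisfies E_i/h_i > R on the types above it.
Rate on top 1: 1.403. termites: 1.06 < 1.403 → exclude; stop.
Optimal diet: caterpillars — 1 of 5 types.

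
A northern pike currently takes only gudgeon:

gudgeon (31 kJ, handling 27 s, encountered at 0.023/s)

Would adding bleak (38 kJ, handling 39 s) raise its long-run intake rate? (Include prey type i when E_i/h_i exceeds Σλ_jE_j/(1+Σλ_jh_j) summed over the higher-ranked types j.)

Intake rate on the current diet: R = (0.023×31) / (1 + 0.023×27) = 0.713/1.621 = 0.4399 kJ/s.
Profitability of bleak: 38/39 = 0.9744 kJ/s.
Since 0.9744 > R, including bleak increases the long-run rate.

Yes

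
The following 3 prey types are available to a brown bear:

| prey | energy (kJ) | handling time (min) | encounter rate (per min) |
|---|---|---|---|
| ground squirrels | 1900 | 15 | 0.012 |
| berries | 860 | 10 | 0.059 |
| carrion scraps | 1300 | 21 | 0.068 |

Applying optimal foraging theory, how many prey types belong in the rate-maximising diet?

Profitabilities (E/h, kJ/min): ground squirrels 127, berries 86, carrion scraps 61.9. Add prey in this order while the next type's profitability exceeds the intake rate on those already taken.
Rate on top 1: 19.32. berries: 86 > 19.32 → include.
Rate on top 2: 41.55. carrion scraps: 61.9 > 41.55 → include.
Optimal diet: ground squirrels, berries, carrion scraps — 3 of 3 types.

3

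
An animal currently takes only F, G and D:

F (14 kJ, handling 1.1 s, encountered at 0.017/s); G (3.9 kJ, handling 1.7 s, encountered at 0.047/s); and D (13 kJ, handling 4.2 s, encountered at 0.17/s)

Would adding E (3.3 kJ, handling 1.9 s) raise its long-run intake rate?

Current rate: (0.017×14 + 0.047×3.9 + 0.17×13)/(1 + 0.017×1.1 + 0.047×1.7 + 0.17×4.2) = 1.452 kJ/s.
E: E/h = 3.3/1.9 = 1.737 kJ/s.
Since 1.737 > R, including E increases the long-run rate.

Yes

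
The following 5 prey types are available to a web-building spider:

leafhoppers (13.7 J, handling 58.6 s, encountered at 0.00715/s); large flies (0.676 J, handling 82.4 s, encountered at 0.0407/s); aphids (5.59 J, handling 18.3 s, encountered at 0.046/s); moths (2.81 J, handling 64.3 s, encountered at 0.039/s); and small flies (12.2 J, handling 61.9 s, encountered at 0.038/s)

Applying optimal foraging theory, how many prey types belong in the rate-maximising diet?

E/h in descending order: aphids 0.305, leafhoppers 0.234, small flies 0.197, moths 0.0437, large flies 0.0082 J/s. The optimal diet is the largest prefix of this list for which every included type satisfies E_i/h_i > R on the types above it.
Rate on top 1: 0.1396. leafhoppers: 0.234 > 0.1396 → include.
Rate on top 2: 0.1571. small flies: 0.197 > 0.1571 → include.
Rate on top 3: 0.1775. moths: 0.0437 < 0.1775 → exclude; stop.
Optimal diet: aphids, leafhoppers, small flies — 3 of 5 types.

3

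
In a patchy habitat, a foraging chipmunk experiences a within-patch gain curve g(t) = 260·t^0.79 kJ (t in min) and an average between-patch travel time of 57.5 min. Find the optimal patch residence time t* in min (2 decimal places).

Optimal t* satisfies g'(t*) = g(t*)/(T + t*).
g'(t) = 0.79·260·t^-0.21. Setting 0.79·260·t^-0.21 = 260·t^0.79/(57.5+t) gives 0.79(57.5+t) = t, so 0.21·t = 0.79×57.5.
t* = 0.79×57.5/0.21 = 216.3 min.

216.31 min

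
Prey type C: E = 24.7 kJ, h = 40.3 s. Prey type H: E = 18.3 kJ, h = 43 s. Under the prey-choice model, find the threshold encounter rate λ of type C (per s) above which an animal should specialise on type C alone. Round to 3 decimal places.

Drop type H once their profitability E₂/h₂ falls below the rate achievable on type C alone: E₂/h₂ = λE₁/(1 + λh₁).
Solve for λ: λE₁h₂ = E₂(1 + λh₁) → λ(E₁h₂ − E₂h₁) = E₂ → λ = E₂/(E₁h₂ − E₂h₁).
λ = 18.3/(24.7×43 − 18.3×40.3) = 18.3/324.6 = 0.05638 per s.

0.056 per s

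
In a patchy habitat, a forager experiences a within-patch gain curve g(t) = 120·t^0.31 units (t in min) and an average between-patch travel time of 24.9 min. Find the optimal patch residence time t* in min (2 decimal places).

Maximise g(t)/(T+t): set derivative to zero → g'(t)(T+t) = g(t).
g'(t) = 0.31·120·t^-0.69. Setting 0.31·120·t^-0.69 = 120·t^0.31/(24.9+t) gives 0.31(24.9+t) = t, so 0.69·t = 0.31×24.9.
t* = 0.31×24.9/0.69 = 11.19 min.

11.19 min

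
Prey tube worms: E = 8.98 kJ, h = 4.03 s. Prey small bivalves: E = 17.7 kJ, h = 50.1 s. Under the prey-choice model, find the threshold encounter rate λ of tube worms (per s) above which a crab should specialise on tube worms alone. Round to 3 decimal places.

At the threshold, the rate on tube worms alone equals the profitability of small bivalves: λ·8.98/(1 + λ·4.03) = 17.7/50.1 = 0.3533.
Rearranging, λ(8.98 − 0.3533×4.03) = 0.3533, so λ = 0.3533/7.556 = 0.04676 per s.

0.047 per s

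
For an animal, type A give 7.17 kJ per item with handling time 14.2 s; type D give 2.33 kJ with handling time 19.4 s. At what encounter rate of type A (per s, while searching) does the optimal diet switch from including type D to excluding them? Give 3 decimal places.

0.022 per s

At the threshold, the rate on type A alone equals the profitability of type D: λ·7.17/(1 + λ·14.2) = 2.33/19.4 = 0.1201.
Rearranging, λ(7.17 − 0.1201×14.2) = 0.1201, so λ = 0.1201/5.465 = 0.02198 per s.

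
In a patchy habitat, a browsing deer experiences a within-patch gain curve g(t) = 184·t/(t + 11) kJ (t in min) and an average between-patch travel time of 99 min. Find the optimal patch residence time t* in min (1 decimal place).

Optimal t* satisfies g'(t*) = g(t*)/(T + t*).
g'(t) = 184·11/(t + 11)². Setting 184·11/(t+11)² = 184t/[(t+11)(99+t)] gives 11(99+t) = t(t+11), so t² = 11×99 = 1089.
t* = √1089 = 33 min.

33.0 min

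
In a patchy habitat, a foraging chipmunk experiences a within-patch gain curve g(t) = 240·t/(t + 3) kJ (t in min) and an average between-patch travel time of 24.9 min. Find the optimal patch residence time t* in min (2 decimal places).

8.64 min

Maximise g(t)/(T+t): set derivative to zero → g'(t)(T+t) = g(t).
g'(t) = 240·3/(t + 3)². Setting 240·3/(t+3)² = 240t/[(t+3)(24.9+t)] gives 3(24.9+t) = t(t+3), so t² = 3×24.9 = 74.7.
t* = √74.7 = 8.643 min.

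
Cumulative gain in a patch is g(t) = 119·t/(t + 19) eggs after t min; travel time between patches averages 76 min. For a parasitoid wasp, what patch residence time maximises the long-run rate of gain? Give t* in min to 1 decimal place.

38.0 min

Optimal t* satisfies g'(t*) = g(t*)/(T + t*).
g'(t) = 119·19/(t + 19)². Setting 119·19/(t+19)² = 119t/[(t+19)(76+t)] gives 19(76+t) = t(t+19), so t² = 19×76 = 1444.
t* = √1444 = 38 min.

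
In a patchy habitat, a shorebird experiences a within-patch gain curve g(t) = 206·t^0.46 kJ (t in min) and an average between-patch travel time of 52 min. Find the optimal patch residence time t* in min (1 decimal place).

44.3 min

By the marginal value theorem, leave when the instantaneous gain rate g'(t) equals the habitat-wide average g(t)/(T + t).
g'(t) = 0.46·206·t^-0.54. Setting 0.46·206·t^-0.54 = 206·t^0.46/(52+t) gives 0.46(52+t) = t, so 0.54·t = 0.46×52.
t* = 0.46×52/0.54 = 44.3 min.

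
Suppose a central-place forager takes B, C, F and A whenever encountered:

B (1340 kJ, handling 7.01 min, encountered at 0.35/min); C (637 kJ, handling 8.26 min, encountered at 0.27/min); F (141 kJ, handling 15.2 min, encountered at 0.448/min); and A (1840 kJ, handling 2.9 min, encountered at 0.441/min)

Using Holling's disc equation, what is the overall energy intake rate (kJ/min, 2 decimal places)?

110.05 kJ/min

R = Σλ_iE_i / (1 + Σλ_ih_i)
Numerator: 0.35×1340 + 0.27×637 + 0.448×141 + 0.441×1840 = 1516
Denominator: 1 + 0.35×7.01 + 0.27×8.26 + 0.448×15.2 + 0.441×2.9 = 13.77
R = 1516/13.77 = 110 kJ/min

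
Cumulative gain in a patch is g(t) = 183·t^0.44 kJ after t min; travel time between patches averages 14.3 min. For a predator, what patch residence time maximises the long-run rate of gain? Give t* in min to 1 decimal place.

By the marginal value theorem, leave when the instantaneous gain rate g'(t) equals the habitat-wide average g(t)/(T + t).
g'(t) = 0.44·183·t^-0.56. Setting 0.44·183·t^-0.56 = 183·t^0.44/(14.3+t) gives 0.44(14.3+t) = t, so 0.56·t = 0.44×14.3.
t* = 0.44×14.3/0.56 = 11.24 min.

11.2 min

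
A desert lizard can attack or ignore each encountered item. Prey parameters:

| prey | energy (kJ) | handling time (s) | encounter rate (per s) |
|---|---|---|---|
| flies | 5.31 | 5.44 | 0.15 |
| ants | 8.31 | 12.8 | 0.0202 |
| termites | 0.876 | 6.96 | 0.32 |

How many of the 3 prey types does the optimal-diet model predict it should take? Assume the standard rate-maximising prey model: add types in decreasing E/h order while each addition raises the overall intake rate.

2

E/h in descending order: flies 0.976, ants 0.649, termites 0.126 kJ/s. The optimal diet is the largest prefix of this list for which every included type satisfies E_i/h_i > R on the types above it.
Rate on top 1: 0.4386. ants: 0.649 > 0.4386 → include.
Rate on top 2: 0.4649. termites: 0.126 < 0.4649 → exclude; stop.
Optimal diet: flies, ants — 2 of 3 types.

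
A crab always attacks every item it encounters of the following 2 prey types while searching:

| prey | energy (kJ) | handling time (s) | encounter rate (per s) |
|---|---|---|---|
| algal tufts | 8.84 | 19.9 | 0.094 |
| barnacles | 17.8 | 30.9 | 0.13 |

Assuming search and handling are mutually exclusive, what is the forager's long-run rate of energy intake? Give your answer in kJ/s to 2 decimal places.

0.46 kJ/s

R = (0.094×8.84 + 0.13×17.8) / (1 + 0.094×19.9 + 0.13×30.9) = 3.145/6.888 = 0.4566 kJ/s.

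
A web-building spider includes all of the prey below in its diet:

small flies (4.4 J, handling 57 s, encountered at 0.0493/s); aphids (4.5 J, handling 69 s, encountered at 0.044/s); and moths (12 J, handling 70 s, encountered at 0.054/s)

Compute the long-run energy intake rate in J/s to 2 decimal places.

Energy encountered per unit search time: 0.0493×4.4 + 0.044×4.5 + 0.054×12 = 1.063 J/s.
Handling time per unit search time: 0.0493×57 + 0.044×69 + 0.054×70 = 9.626.
Rate = 1.063/(1 + 9.626) = 0.1 J/s.

0.10 J/s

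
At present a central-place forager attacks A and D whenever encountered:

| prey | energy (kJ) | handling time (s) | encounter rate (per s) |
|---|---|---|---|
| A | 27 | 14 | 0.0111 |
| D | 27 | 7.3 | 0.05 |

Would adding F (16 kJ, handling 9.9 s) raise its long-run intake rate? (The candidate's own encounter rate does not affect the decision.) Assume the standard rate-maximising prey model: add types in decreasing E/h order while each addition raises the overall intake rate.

Yes

Current rate: (0.0111×27 + 0.05×27)/(1 + 0.0111×14 + 0.05×7.3) = 1.085 kJ/s.
Profitability of F: 16/9.9 = 1.616 kJ/s.
Since 1.616 > R, including F increases the long-run rate.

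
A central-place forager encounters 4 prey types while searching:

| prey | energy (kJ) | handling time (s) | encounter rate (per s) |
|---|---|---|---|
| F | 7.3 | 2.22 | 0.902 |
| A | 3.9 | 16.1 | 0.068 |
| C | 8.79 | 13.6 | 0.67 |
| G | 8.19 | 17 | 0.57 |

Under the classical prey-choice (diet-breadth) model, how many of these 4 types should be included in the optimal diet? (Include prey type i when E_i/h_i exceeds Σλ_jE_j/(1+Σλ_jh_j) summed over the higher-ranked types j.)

1

E/h in descending order: F 3.29, C 0.646, G 0.482, A 0.242 kJ/s. The optimal diet is the largest prefix of this list for which every included type satisfies E_i/h_i > R on the types above it.
Rate on top 1: 2.193. C: 0.646 < 2.193 → exclude; stop.
Optimal diet: F — 1 of 4 types.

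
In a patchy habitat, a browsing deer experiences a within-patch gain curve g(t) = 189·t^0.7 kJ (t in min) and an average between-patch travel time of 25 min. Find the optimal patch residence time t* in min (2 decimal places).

Maximise g(t)/(T+t): set derivative to zero → g'(t)(T+t) = g(t).
g'(t) = 0.7·189·t^-0.3. Setting 0.7·189·t^-0.3 = 189·t^0.7/(25+t) gives 0.7(25+t) = t, so 0.30·t = 0.7×25.
t* = 0.7×25/0.30 = 58.33 min.

58.33 min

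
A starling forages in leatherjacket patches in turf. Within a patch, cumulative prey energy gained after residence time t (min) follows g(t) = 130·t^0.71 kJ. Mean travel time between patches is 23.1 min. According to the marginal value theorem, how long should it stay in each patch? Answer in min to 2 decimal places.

56.56 min

Optimal t* satisfies g'(t*) = g(t*)/(T + t*).
g'(t) = 0.71·130·t^-0.29. Setting 0.71·130·t^-0.29 = 130·t^0.71/(23.1+t) gives 0.71(23.1+t) = t, so 0.29·t = 0.71×23.1.
t* = 0.71×23.1/0.29 = 56.56 min.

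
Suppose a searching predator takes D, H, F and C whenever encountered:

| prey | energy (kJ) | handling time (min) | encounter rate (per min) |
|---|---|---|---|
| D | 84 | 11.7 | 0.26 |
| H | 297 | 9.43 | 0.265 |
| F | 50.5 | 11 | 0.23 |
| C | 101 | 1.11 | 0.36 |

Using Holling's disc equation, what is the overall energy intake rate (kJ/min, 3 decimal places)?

15.682 kJ/min

Energy encountered per unit search time: 0.26×84 + 0.265×297 + 0.23×50.5 + 0.36×101 = 148.5 kJ/min.
Handling time per unit search time: 0.26×11.7 + 0.265×9.43 + 0.23×11 + 0.36×1.11 = 8.471.
Rate = 148.5/(1 + 8.471) = 15.68 kJ/min.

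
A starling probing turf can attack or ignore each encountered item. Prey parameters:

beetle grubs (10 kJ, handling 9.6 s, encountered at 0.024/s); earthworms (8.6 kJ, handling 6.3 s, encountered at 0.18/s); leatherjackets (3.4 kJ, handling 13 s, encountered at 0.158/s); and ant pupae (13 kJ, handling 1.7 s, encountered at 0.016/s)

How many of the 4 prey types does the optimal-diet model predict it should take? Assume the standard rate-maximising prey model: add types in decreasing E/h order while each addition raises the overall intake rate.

Rank by E/h (kJ/s): ant pupae 7.65, earthworms 1.37, beetle grubs 1.04, leatherjackets 0.262. Include each in turn until the next type's E/h falls below the running intake rate.
Rate on top 1: 0.2025. earthworms: 1.37 > 0.2025 → include.
Rate on top 2: 0.8125. beetle grubs: 1.04 > 0.8125 → include.
Rate on top 3: 0.8346. leatherjackets: 0.262 < 0.8346 → exclude; stop.
Optimal diet: ant pupae, earthworms, beetle grubs — 3 of 4 types.

3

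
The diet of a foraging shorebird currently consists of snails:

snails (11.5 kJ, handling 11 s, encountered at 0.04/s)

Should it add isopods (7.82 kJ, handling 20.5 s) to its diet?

Yes

Current rate: (0.04×11.5)/(1 + 0.04×11) = 0.3194 kJ/s.
Profitability of isopods: 7.82/20.5 = 0.3815 kJ/s.
Since 0.3815 > R, including isopods increases the long-run rate.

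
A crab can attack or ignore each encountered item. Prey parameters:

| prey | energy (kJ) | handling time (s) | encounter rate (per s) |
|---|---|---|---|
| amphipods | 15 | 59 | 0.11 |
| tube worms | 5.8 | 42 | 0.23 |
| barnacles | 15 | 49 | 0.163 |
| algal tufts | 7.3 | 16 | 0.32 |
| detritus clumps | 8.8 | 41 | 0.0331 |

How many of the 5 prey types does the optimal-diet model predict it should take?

1

Rank by E/h (kJ/s): algal tufts 0.456, barnacles 0.306, amphipods 0.254, detritus clumps 0.215, tube worms 0.138. Include each in turn until the next type's E/h falls below the running intake rate.
Rate on top 1: 0.3817. barnacles: 0.306 < 0.3817 → exclude; stop.
Optimal diet: algal tufts — 1 of 5 types.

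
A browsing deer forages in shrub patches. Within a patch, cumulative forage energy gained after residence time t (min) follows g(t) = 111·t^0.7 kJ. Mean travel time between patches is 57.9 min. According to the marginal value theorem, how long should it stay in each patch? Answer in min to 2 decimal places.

By the marginal value theorem, leave when the instantaneous gain rate g'(t) equals the habitat-wide average g(t)/(T + t).
g'(t) = 0.7·111·t^-0.3. Setting 0.7·111·t^-0.3 = 111·t^0.7/(57.9+t) gives 0.7(57.9+t) = t, so 0.30·t = 0.7×57.9.
t* = 0.7×57.9/0.30 = 135.1 min.

135.10 min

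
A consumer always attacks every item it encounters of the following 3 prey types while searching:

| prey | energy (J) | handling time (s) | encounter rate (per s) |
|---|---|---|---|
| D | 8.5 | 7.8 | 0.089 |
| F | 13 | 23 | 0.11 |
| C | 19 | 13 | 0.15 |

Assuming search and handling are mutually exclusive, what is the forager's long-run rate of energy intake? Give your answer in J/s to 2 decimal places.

R = (0.089×8.5 + 0.11×13 + 0.15×19) / (1 + 0.089×7.8 + 0.11×23 + 0.15×13) = 5.037/6.174 = 0.8157 J/s.

0.82 J/s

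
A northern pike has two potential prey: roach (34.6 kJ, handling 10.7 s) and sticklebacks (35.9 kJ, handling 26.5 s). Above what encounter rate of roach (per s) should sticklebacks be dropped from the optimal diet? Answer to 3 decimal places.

The zero-one rule: include sticklebacks iff E₂/h₂ > λE₁/(1+λh₁). Equality gives the switch point.
λE₁h₂ = E₂ + λE₂h₁ ⇒ λ = E₂/(E₁h₂ − E₂h₁) = 35.9/(916.9 − 384.1) = 0.06738 per s.

0.067 per s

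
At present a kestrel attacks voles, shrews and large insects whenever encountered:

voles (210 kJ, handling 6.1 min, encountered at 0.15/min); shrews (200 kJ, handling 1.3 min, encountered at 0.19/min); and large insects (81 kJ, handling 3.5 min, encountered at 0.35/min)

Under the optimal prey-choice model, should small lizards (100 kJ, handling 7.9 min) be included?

On voles, shrews and large insects alone, R = ΣλE/(1+Σλh) = 97.85/3.387 = 28.89 kJ/min.
small lizards: E/h = 100/7.9 = 12.66 kJ/min.
Since 12.66 < R, time spent handling small lizards is better spent searching.

No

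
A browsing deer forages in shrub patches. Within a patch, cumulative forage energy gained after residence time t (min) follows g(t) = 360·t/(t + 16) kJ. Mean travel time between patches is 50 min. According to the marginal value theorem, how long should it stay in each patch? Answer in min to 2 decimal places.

Optimal t* satisfies g'(t*) = g(t*)/(T + t*).
g'(t) = 360·16/(t + 16)². Setting 360·16/(t+16)² = 360t/[(t+16)(50+t)] gives 16(50+t) = t(t+16), so t² = 16×50 = 800.
t* = √800 = 28.28 min.

28.28 min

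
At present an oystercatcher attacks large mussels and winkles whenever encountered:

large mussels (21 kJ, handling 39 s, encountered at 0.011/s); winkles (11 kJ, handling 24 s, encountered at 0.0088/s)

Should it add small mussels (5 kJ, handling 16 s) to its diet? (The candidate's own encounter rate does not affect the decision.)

Yes

Current rate: (0.011×21 + 0.0088×11)/(1 + 0.011×39 + 0.0088×24) = 0.1999 kJ/s.
Profitability of small mussels: 5/16 = 0.3125 kJ/s.
0.3125 > 0.1999, so adding small mussels raises the average — include it.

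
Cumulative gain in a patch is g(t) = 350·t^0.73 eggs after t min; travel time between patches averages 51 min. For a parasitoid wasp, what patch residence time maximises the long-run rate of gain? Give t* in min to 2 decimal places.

137.89 min

Optimal t* satisfies g'(t*) = g(t*)/(T + t*).
g'(t) = 0.73·350·t^-0.27. Setting 0.73·350·t^-0.27 = 350·t^0.73/(51+t) gives 0.73(51+t) = t, so 0.27·t = 0.73×51.
t* = 0.73×51/0.27 = 137.9 min.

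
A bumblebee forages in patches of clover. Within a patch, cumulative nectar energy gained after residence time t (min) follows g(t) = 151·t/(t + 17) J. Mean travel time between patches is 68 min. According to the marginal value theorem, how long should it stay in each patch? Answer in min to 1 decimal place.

Maximise g(t)/(T+t): set derivative to zero → g'(t)(T+t) = g(t).
g'(t) = 151·17/(t + 17)². Setting 151·17/(t+17)² = 151t/[(t+17)(68+t)] gives 17(68+t) = t(t+17), so t² = 17×68 = 1156.
t* = √1156 = 34 min.

34.0 min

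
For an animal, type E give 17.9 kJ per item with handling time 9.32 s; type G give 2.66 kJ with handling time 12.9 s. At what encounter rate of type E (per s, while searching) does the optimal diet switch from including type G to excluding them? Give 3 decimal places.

0.013 per s

At the threshold, the rate on type E alone equals the profitability of type G: λ·17.9/(1 + λ·9.32) = 2.66/12.9 = 0.2062.
Rearranging, λ(17.9 − 0.2062×9.32) = 0.2062, so λ = 0.2062/15.98 = 0.01291 per s.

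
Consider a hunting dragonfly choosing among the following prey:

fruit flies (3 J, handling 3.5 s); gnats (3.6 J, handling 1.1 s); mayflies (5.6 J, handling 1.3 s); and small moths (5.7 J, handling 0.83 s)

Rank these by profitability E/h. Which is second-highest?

mayflies

Profitability E/h (J/s): fruit flies = 3/3.5 = 0.857, gnats = 3.6/1.1 = 3.27, mayflies = 5.6/1.3 = 4.31, small moths = 5.7/0.83 = 6.87.
Ranked: small moths > mayflies > gnats > fruit flies.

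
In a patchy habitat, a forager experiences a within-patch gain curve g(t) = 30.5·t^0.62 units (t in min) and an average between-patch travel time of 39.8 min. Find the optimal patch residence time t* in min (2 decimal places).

64.94 min

Maximise g(t)/(T+t): set derivative to zero → g'(t)(T+t) = g(t).
g'(t) = 0.62·30.5·t^-0.38. Setting 0.62·30.5·t^-0.38 = 30.5·t^0.62/(39.8+t) gives 0.62(39.8+t) = t, so 0.38·t = 0.62×39.8.
t* = 0.62×39.8/0.38 = 64.94 min.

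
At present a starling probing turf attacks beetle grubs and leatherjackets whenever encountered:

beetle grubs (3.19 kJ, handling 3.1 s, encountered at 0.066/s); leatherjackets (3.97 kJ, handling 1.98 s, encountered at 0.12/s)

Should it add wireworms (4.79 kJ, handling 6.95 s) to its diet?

Yes

On beetle grubs and leatherjackets alone, R = ΣλE/(1+Σλh) = 0.6869/1.442 = 0.4763 kJ/s.
Profitability of wireworms: 4.79/6.95 = 0.6892 kJ/s.
Since 0.6892 > R, including wireworms increases the long-run rate.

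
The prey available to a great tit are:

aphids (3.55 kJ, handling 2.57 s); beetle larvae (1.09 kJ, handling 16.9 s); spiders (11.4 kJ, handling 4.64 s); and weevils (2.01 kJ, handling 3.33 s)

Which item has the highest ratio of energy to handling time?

spiders

Profitability E/h (kJ/s): aphids = 3.55/2.57 = 1.38, beetle larvae = 1.09/16.9 = 0.0645, spiders = 11.4/4.64 = 2.46, weevils = 2.01/3.33 = 0.604.
Ranked: spiders > aphids > weevils > beetle larvae.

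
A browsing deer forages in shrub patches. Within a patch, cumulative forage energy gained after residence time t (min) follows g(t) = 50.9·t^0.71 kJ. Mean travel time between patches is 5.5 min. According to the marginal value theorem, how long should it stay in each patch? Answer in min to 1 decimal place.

13.5 min

Optimal t* satisfies g'(t*) = g(t*)/(T + t*).
g'(t) = 0.71·50.9·t^-0.29. Setting 0.71·50.9·t^-0.29 = 50.9·t^0.71/(5.5+t) gives 0.71(5.5+t) = t, so 0.29·t = 0.71×5.5.
t* = 0.71×5.5/0.29 = 13.47 min.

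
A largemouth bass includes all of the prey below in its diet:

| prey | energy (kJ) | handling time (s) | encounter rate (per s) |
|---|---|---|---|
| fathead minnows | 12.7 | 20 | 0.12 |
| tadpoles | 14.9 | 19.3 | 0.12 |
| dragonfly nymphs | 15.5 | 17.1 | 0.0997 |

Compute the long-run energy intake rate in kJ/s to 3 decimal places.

Energy encountered per unit search time: 0.12×12.7 + 0.12×14.9 + 0.0997×15.5 = 4.857 kJ/s.
Handling time per unit search time: 0.12×20 + 0.12×19.3 + 0.0997×17.1 = 6.421.
Rate = 4.857/(1 + 6.421) = 0.6546 kJ/s.

0.655 kJ/s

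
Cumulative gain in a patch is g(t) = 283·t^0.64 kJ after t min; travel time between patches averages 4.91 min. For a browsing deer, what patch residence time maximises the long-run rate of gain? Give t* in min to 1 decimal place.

Optimal t* satisfies g'(t*) = g(t*)/(T + t*).
g'(t) = 0.64·283·t^-0.36. Setting 0.64·283·t^-0.36 = 283·t^0.64/(4.91+t) gives 0.64(4.91+t) = t, so 0.36·t = 0.64×4.91.
t* = 0.64×4.91/0.36 = 8.729 min.

8.7 min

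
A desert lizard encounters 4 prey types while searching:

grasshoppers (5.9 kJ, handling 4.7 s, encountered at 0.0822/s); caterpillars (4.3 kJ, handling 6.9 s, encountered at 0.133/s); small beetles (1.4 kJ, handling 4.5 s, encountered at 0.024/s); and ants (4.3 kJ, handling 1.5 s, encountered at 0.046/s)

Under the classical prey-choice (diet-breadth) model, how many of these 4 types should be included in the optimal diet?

3

Profitabilities (E/h, kJ/s): ants 2.87, grasshoppers 1.26, caterpillars 0.623, small beetles 0.311. Add prey in this order while the next type's profitability exceeds the intake rate on those already taken.
Rate on top 1: 0.185. grasshoppers: 1.26 > 0.185 → include.
Rate on top 2: 0.4692. caterpillars: 0.623 > 0.4692 → include.
Rate on top 3: 0.5287. small beetles: 0.311 < 0.5287 → exclude; stop.
Optimal diet: ants, grasshoppers, caterpillars — 3 of 4 types.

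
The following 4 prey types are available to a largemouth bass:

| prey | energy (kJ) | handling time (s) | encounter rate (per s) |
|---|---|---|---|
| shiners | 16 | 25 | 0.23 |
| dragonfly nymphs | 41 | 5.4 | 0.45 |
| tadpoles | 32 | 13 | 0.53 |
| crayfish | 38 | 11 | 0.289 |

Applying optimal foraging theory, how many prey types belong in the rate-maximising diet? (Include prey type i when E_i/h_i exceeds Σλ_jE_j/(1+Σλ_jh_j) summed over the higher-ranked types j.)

1

Rank by E/h (kJ/s): dragonfly nymphs 7.59, crayfish 3.45, tadpoles 2.46, shiners 0.64. Include each in turn until the next type's E/h falls below the running intake rate.
Rate on top 1: 5.379. crayfish: 3.45 < 5.379 → exclude; stop.
Optimal diet: dragonfly nymphs — 1 of 4 types.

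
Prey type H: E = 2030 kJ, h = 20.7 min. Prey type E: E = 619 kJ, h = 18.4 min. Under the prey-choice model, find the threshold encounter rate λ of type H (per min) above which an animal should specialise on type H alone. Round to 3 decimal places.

0.025 per min

At the threshold, the rate on type H alone equals the profitability of type E: λ·2030/(1 + λ·20.7) = 619/18.4 = 33.64.
Rearranging, λ(2030 − 33.64×20.7) = 33.64, so λ = 33.64/1334 = 0.02523 per min.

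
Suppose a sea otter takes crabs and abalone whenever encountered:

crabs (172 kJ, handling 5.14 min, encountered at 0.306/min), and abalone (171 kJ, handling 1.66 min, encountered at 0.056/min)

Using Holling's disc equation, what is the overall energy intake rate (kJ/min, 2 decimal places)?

Energy encountered per unit search time: 0.306×172 + 0.056×171 = 62.21 kJ/min.
Handling time per unit search time: 0.306×5.14 + 0.056×1.66 = 1.666.
Rate = 62.21/(1 + 1.666) = 23.34 kJ/min.

23.34 kJ/min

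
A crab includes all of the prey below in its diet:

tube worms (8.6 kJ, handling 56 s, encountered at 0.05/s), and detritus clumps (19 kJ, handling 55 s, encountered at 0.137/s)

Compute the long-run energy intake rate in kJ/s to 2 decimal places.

0.27 kJ/s

R = Σλ_iE_i / (1 + Σλ_ih_i)
Numerator: 0.05×8.6 + 0.137×19 = 3.033
Denominator: 1 + 0.05×56 + 0.137×55 = 11.34
R = 3.033/11.34 = 0.2676 kJ/s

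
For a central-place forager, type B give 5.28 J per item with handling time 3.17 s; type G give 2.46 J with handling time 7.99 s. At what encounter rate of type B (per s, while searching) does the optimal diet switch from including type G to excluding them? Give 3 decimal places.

At the threshold, the rate on type B alone equals the profitability of type G: λ·5.28/(1 + λ·3.17) = 2.46/7.99 = 0.3079.
Rearranging, λ(5.28 − 0.3079×3.17) = 0.3079, so λ = 0.3079/4.304 = 0.07153 per s.

0.072 per s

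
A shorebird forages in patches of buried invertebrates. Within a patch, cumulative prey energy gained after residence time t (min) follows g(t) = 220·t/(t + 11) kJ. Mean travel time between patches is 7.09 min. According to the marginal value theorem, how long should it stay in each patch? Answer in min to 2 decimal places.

By the marginal value theorem, leave when the instantaneous gain rate g'(t) equals the habitat-wide average g(t)/(T + t).
g'(t) = 220·11/(t + 11)². Setting 220·11/(t+11)² = 220t/[(t+11)(7.09+t)] gives 11(7.09+t) = t(t+11), so t² = 11×7.09 = 77.99.
t* = √77.99 = 8.831 min.

8.83 min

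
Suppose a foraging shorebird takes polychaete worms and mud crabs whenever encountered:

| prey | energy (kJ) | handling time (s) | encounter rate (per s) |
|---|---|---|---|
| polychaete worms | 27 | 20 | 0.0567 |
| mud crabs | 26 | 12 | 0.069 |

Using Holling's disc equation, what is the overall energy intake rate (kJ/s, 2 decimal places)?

R = Σλ_iE_i / (1 + Σλ_ih_i)
Numerator: 0.0567×27 + 0.069×26 = 3.325
Denominator: 1 + 0.0567×20 + 0.069×12 = 2.962
R = 3.325/2.962 = 1.123 kJ/s

1.12 kJ/s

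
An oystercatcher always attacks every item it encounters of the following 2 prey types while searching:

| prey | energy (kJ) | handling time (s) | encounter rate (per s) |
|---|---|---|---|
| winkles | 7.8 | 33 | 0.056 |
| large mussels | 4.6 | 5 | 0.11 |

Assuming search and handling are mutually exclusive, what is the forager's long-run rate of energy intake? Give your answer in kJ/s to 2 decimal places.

0.28 kJ/s

R = Σλ_iE_i / (1 + Σλ_ih_i)
Numerator: 0.056×7.8 + 0.11×4.6 = 0.9428
Denominator: 1 + 0.056×33 + 0.11×5 = 3.398
R = 0.9428/3.398 = 0.2775 kJ/s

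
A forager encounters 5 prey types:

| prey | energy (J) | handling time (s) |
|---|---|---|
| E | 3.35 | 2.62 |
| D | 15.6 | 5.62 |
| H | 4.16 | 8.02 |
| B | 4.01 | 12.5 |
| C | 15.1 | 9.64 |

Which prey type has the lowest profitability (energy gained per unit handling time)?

Profitability E/h (J/s): E = 3.35/2.62 = 1.28, D = 15.6/5.62 = 2.78, H = 4.16/8.02 = 0.519, B = 4.01/12.5 = 0.321, C = 15.1/9.64 = 1.57.
Ranked: D > C > E > H > B.

B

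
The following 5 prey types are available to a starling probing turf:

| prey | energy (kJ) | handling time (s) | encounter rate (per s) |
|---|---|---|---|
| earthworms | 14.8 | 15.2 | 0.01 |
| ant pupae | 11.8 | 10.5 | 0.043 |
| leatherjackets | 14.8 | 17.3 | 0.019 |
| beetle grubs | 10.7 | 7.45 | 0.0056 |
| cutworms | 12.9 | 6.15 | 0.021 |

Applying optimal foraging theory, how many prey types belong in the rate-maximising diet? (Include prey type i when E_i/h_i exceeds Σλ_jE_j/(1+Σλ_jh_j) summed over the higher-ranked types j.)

Rank by E/h (kJ/s): cutworms 2.1, beetle grubs 1.44, ant pupae 1.12, earthworms 0.974, leatherjackets 0.855. Include each in turn until the next type's E/h falls below the running intake rate.
Rate on top 1: 0.2399. beetle grubs: 1.44 > 0.2399 → include.
Rate on top 2: 0.2825. ant pupae: 1.12 > 0.2825 → include.
Rate on top 3: 0.5167. earthworms: 0.974 > 0.5167 → include.
Rate on top 4: 0.5558. leatherjackets: 0.855 > 0.5558 → include.
Optimal diet: cutworms, beetle grubs, ant pupae, earthworms, leatherjackets — 5 of 5 types.

5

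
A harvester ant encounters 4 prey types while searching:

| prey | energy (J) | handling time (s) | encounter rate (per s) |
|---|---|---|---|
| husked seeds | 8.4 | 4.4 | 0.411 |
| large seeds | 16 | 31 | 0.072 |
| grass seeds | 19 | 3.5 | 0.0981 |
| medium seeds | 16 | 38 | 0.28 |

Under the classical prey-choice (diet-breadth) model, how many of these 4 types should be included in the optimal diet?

E/h in descending order: grass seeds 5.43, husked seeds 1.91, large seeds 0.516, medium seeds 0.421 J/s. The optimal diet is the largest prefix of this list for which every included type satisfies E_i/h_i > R on the types above it.
Rate on top 1: 1.388. husked seeds: 1.91 > 1.388 → include.
Rate on top 2: 1.687. large seeds: 0.516 < 1.687 → exclude; stop.
Optimal diet: grass seeds, husked seeds — 2 of 4 types.

2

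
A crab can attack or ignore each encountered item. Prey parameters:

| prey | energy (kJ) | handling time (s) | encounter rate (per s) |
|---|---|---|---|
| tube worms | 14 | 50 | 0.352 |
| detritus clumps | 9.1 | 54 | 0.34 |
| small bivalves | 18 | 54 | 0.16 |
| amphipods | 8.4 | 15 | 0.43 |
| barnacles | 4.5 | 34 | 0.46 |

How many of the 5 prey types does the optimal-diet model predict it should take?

1

E/h in descending order: amphipods 0.56, small bivalves 0.333, tube worms 0.28, detritus clumps 0.169, barnacles 0.132 kJ/s. The optimal diet is the largest prefix of this list for which every included type satisfies E_i/h_i > R on the types above it.
Rate on top 1: 0.4848. small bivalves: 0.333 < 0.4848 → exclude; stop.
Optimal diet: amphipods — 1 of 5 types.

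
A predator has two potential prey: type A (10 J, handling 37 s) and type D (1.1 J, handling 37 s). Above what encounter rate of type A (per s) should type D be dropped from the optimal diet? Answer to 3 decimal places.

0.003 per s

The zero-one rule: include type D iff E₂/h₂ > λE₁/(1+λh₁). Equality gives the switch point.
λE₁h₂ = E₂ + λE₂h₁ ⇒ λ = E₂/(E₁h₂ − E₂h₁) = 1.1/(370 − 40.7) = 0.00334 per s.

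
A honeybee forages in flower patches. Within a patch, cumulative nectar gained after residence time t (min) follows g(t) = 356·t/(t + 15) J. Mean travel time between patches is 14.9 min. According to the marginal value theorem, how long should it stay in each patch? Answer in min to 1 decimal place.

Maximise g(t)/(T+t): set derivative to zero → g'(t)(T+t) = g(t).
g'(t) = 356·15/(t + 15)². Setting 356·15/(t+15)² = 356t/[(t+15)(14.9+t)] gives 15(14.9+t) = t(t+15), so t² = 15×14.9 = 223.5.
t* = √223.5 = 14.95 min.

14.9 min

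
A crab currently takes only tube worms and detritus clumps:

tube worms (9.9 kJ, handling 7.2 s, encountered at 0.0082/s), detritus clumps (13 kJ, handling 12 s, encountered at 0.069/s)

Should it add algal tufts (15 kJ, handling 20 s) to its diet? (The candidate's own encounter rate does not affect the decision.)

Yes

On tube worms and detritus clumps alone, R = ΣλE/(1+Σλh) = 0.9782/1.887 = 0.5184 kJ/s.
algal tufts: E/h = 15/20 = 0.75 kJ/s.
0.75 > 0.5184, so adding algal tufts raises the average — include it.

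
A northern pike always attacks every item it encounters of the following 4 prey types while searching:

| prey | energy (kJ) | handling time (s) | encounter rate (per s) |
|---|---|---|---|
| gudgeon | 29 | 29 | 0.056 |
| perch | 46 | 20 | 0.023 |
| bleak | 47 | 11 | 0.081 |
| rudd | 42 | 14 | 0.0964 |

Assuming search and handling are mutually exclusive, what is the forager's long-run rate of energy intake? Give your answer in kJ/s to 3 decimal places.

1.979 kJ/s

R = (0.056×29 + 0.023×46 + 0.081×47 + 0.0964×42) / (1 + 0.056×29 + 0.023×20 + 0.081×11 + 0.0964×14) = 10.54/5.325 = 1.979 kJ/s.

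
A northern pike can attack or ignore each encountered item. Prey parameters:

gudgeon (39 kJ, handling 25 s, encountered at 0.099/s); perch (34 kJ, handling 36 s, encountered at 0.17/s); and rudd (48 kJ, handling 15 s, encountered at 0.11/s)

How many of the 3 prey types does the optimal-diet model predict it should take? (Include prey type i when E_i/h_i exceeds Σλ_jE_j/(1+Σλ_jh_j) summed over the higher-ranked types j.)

1

Rank by E/h (kJ/s): rudd 3.2, gudgeon 1.56, perch 0.944. Include each in turn until the next type's E/h falls below the running intake rate.
Rate on top 1: 1.992. gudgeon: 1.56 < 1.992 → exclude; stop.
Optimal diet: rudd — 1 of 3 types.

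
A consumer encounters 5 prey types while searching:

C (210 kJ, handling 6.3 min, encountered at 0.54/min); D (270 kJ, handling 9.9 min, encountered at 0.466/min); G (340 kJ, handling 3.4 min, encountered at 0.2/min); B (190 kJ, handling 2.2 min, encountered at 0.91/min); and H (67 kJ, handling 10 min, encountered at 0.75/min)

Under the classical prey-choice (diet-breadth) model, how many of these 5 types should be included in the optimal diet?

Profitabilities (E/h, kJ/min): G 100, B 86.4, C 33.3, D 27.3, H 6.7. Add prey in this order while the next type's profitability exceeds the intake rate on those already taken.
Rate on top 1: 40.48. B: 86.4 > 40.48 → include.
Rate on top 2: 65.43. C: 33.3 < 65.43 → exclude; stop.
Optimal diet: G, B — 2 of 5 types.

2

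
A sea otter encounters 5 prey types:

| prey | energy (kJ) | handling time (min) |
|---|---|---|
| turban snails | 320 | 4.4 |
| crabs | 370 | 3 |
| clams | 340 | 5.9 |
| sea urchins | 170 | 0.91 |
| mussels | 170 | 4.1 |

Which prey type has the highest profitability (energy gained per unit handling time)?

In descending order of E/h:
sea urchins: 170/0.91 = 187 kJ/min
crabs: 370/3 = 123 kJ/min
turban snails: 320/4.4 = 72.7 kJ/min
clams: 340/5.9 = 57.6 kJ/min
mussels: 170/4.1 = 41.5 kJ/min

sea urchins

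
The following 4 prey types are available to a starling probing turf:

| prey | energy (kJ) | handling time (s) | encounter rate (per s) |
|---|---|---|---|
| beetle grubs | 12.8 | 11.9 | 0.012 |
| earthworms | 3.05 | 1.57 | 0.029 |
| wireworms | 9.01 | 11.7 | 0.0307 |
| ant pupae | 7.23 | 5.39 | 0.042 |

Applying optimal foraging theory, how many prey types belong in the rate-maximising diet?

Profitabilities (E/h, kJ/s): earthworms 1.94, ant pupae 1.34, beetle grubs 1.08, wireworms 0.77. Add prey in this order while the next type's profitability exceeds the intake rate on those already taken.
Rate on top 1: 0.0846. ant pupae: 1.34 > 0.0846 → include.
Rate on top 2: 0.3083. beetle grubs: 1.08 > 0.3083 → include.
Rate on top 3: 0.3857. wireworms: 0.77 > 0.3857 → include.
Optimal diet: earthworms, ant pupae, beetle grubs, wireworms — 4 of 4 types.

4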